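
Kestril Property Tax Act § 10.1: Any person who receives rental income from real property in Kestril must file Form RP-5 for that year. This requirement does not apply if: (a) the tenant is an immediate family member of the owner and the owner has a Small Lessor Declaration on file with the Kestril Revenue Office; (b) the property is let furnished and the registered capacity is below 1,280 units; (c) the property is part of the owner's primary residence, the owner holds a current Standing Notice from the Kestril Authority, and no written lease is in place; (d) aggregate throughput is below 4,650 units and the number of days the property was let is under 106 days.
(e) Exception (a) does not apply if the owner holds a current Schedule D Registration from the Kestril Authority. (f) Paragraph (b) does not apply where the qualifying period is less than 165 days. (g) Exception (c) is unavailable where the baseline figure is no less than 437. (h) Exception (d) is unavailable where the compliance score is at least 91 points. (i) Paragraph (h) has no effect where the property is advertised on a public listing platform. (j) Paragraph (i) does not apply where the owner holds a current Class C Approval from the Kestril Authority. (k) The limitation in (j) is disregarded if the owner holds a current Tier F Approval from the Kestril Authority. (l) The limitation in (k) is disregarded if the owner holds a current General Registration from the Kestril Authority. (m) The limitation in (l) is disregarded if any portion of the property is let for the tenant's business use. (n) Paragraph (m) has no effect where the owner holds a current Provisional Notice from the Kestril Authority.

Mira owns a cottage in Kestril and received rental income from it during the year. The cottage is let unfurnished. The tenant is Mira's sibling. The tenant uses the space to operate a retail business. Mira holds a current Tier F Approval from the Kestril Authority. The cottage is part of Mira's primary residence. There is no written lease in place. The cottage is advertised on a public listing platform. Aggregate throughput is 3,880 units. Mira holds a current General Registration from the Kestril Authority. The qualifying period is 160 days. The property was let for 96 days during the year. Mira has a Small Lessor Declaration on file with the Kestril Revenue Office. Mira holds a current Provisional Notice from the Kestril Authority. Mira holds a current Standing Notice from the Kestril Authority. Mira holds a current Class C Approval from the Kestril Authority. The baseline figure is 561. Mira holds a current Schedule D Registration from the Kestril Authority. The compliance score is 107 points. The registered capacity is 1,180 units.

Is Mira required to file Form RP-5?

Exception (a)'s conditions are all satisfied: the tenant is an immediate family member; a Small Lessor Declaration is on file. Turning to paragraph (e): (e) operates against (a): a current Schedule D Registration is held. (a) is therefore removed.
Exception (b) does not apply: the property is let unfurnished.
Exception (c): the cottage is part of the primary residence; a current Standing Notice is held; there is no written lease — every condition holds. But applying paragraph (g): (g) operates against (c): the baseline figure is 561, meeting the 437 threshold. So (c) is unavailable.
Exception (d)'s conditions are all satisfied: aggregate throughput is 3,880 units, below the 4,650 units limit; the number of days the property was let is 96 days, under the 106 days limit. However, paragraphs (h)–(n) must be considered: (h) operates — the compliance score is 107 points, meeting the 91 points threshold. (i) is engaged (the property is publicly advertised), but is itself disapplied by (j): (j) operates — a current Class C Approval is held. (k) applies (a current Tier F Approval is held), but is set aside by (l): (l) operates against (k): a current General Registration is held. (m) would limit (l) — the space is let for business use — but (n) sets (m) aside: (n) operates against (m): a current Provisional Notice is held. So (d) is unavailable.
No exception displaces § 10.1.

Yes — Mira must file Form RP-5.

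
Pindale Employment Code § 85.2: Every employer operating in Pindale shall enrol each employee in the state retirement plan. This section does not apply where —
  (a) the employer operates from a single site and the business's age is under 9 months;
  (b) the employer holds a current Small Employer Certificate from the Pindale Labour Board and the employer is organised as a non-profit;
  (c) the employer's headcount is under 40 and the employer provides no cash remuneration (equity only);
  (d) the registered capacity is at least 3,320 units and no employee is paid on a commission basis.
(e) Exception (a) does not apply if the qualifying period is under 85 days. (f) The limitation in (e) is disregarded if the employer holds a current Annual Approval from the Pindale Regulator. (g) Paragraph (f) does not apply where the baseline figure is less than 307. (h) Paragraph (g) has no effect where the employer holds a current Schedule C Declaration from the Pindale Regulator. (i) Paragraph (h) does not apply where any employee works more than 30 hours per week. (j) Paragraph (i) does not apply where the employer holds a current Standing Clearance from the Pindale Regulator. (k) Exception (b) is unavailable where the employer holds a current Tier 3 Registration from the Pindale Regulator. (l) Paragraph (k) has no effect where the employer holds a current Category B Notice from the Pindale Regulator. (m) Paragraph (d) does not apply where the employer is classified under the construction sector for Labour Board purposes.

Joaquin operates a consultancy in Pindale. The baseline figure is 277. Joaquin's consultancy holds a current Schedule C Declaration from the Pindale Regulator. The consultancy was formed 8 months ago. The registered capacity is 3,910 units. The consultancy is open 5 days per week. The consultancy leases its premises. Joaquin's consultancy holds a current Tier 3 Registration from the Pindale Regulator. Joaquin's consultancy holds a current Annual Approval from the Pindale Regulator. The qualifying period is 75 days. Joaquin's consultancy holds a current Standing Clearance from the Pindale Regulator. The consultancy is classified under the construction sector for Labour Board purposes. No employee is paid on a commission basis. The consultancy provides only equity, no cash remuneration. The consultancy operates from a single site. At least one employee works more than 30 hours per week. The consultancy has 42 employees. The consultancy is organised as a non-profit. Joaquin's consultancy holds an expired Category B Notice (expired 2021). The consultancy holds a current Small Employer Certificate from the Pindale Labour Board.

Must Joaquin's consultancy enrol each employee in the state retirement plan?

Exception (a)'s conditions are all satisfied: the employer operates from a single site; the business's age is 8 months, under the 9 months limit. Considering the limiting provisions: (e) would limit (a) — the qualifying period is 75 days, under the 85 days limit — but (f) sets (e) aside: (f) operates — a current Annual Approval is held. (g) is triggered (the baseline figure is 277, less than the 307 limit), but is overridden by (h): (h) applies — a current Schedule C Declaration is held. (i) operates (at least one employee exceeds 30 hours/week), but is set aside by (j): (j) operates against (i): a current Standing Clearance is held. So (a) applies.
Exception (b) is satisfied on its face — a current Small Employer Certificate is held; the employer is a non-profit. But: (k) operates — a current Tier 3 Registration is held. (l) does not operate here (no current Category B Notice is held), so (k) stands. (b) is therefore removed.
Exception (c) requires that the employer's headcount is under 40; but the employer's headcount is 42, not under 40, so (c) is unavailable.
All of (d)'s requirements are met (the registered capacity is 3,910 units, meeting the 3,320 units threshold; no employee is paid on commission). But applying paragraph (m): (m) is engaged — the consultancy is classified under the construction sector. (d) is therefore removed.

No — exception (a) applies; Joaquin's consultancy is not required to enrol each employee in the state retirement plan.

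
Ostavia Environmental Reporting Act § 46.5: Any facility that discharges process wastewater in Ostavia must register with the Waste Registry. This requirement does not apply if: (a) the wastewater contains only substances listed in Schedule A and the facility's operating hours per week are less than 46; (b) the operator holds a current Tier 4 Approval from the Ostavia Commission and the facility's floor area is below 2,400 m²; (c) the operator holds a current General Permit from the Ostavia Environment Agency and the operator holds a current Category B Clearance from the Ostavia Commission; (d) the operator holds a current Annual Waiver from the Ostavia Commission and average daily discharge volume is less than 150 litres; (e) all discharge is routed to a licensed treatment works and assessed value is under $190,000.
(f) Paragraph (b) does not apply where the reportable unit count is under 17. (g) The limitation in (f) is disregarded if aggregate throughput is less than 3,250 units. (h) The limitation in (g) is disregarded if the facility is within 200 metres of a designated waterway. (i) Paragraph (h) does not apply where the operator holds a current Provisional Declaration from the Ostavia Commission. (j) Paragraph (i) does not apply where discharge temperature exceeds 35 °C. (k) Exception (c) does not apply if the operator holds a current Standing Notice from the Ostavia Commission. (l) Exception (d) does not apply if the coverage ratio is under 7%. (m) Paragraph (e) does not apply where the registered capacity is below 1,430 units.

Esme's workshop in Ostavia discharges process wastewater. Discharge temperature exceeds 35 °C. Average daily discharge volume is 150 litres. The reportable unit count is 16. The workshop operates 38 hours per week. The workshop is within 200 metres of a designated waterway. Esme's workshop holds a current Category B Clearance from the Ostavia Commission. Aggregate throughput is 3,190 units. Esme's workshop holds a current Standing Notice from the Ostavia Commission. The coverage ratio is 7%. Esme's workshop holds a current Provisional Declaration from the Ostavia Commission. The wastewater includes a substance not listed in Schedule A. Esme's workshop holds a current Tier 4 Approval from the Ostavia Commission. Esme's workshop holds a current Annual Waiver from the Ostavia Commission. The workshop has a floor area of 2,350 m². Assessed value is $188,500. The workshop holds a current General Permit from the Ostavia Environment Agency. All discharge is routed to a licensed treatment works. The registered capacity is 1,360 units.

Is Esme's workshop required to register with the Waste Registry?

Exception (a) does not apply: the wastewater includes a non-Schedule-A substance.
Exception (b)'s conditions are all satisfied: a current Tier 4 Approval is held; the facility's floor area is 2,350 m², below the 2,400 m² limit. But: (f) is triggered — the reportable unit count is 16, under the 17 limit. (g) would limit (f) — aggregate throughput is 3,190 units, less than the 3,250 units limit — but (h) sets (g) aside: (h) operates against (g): the workshop is within 200 m of a designated waterway. (i) would limit (h) — a current Provisional Declaration is held — but (j) sets (i) aside: (j) operates — discharge temperature exceeds 35 °C. Exception (b) does not apply.
Exception (c): a current General Permit is held; a current Category B Clearance is held — every condition holds. However, paragraph (k) must be considered: (k) operates against (c): a current Standing Notice is held. So (c) is unavailable.
Exception (d) does not apply: average daily discharge volume is 150 litres, not less than 150 litres.
Exception (e) is satisfied on its face — discharge is routed to a licensed treatment works; assessed value is $188,500, under the $190,000 limit. But applying paragraph (m): (m) applies — the registered capacity is 1,360 units, below the 1,430 units limit. (e) is therefore removed.
No exception is made out. Esme's workshop falls within the general rule.

Yes — Esme's workshop must register with the Waste Registry.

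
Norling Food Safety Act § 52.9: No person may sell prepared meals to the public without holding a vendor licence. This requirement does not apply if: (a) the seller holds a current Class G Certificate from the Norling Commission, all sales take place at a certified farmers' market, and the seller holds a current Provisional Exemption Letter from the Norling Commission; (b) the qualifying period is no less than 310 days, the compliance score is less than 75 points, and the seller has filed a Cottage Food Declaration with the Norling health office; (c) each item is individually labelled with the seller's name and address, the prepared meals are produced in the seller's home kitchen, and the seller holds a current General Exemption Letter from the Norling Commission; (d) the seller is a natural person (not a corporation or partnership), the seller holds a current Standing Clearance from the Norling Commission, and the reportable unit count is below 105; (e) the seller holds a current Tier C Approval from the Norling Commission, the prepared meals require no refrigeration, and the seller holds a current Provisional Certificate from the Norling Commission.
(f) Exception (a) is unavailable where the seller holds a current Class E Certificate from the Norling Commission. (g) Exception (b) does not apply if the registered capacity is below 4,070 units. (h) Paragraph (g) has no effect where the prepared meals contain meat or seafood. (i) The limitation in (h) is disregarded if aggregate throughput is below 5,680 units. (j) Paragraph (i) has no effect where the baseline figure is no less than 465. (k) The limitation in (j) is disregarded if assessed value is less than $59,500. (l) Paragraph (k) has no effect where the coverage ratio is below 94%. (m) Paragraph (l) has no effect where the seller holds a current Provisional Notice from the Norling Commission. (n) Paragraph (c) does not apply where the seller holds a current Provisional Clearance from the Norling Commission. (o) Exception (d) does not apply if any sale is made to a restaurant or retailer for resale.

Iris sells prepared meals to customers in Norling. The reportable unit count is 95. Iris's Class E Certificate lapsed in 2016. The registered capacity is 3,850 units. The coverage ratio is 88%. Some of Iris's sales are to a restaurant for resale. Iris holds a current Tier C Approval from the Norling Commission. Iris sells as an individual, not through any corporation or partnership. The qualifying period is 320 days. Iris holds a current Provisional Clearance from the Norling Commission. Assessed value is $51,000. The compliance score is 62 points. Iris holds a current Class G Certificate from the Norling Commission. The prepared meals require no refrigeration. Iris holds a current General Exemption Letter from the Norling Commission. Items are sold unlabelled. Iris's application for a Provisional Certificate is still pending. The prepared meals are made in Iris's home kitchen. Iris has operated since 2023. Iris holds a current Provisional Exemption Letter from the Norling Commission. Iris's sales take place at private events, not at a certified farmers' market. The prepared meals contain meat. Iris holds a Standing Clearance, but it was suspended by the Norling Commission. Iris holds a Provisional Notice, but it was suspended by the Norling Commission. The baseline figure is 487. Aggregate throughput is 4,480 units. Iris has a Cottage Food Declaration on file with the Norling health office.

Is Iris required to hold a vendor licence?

Exception (a) requires that all sales take place at a certified farmers' market; but sales are at private events, not a certified farmers' market, so (a) is unavailable.
Exception (b) is satisfied on its face — the qualifying period is 320 days, meeting the 310 days threshold; the compliance score is 62 points, less than the 75 points limit; a Cottage Food Declaration is on file. Applying paragraphs (g)–(m): (g) is triggered (the registered capacity is 3,850 units, below the 4,070 units limit), but is itself disapplied by (h): (h) operates against (g): the prepared meals contain meat. (i) applies (aggregate throughput is 4,480 units, below the 5,680 units limit), but yields to (j): (j) operates — the baseline figure is 487, meeting the 465 threshold. (k) is triggered (assessed value is $51,000, less than the $59,500 limit), but yields to (l): (l) is engaged — the coverage ratio is 88%, below the 94% limit. (m) is not engaged (no current Provisional Notice is held), so (l) stands. So (b) applies.
Exception (c) requires that each item is individually labelled with the seller's name and address; but items are sold unlabelled, so (c) is unavailable.
Exception (d) fails — the Standing Clearance is not current.
Exception (e) fails — no current Provisional Certificate is held.

No — exception (b) applies; Iris is not required to hold a vendor licence.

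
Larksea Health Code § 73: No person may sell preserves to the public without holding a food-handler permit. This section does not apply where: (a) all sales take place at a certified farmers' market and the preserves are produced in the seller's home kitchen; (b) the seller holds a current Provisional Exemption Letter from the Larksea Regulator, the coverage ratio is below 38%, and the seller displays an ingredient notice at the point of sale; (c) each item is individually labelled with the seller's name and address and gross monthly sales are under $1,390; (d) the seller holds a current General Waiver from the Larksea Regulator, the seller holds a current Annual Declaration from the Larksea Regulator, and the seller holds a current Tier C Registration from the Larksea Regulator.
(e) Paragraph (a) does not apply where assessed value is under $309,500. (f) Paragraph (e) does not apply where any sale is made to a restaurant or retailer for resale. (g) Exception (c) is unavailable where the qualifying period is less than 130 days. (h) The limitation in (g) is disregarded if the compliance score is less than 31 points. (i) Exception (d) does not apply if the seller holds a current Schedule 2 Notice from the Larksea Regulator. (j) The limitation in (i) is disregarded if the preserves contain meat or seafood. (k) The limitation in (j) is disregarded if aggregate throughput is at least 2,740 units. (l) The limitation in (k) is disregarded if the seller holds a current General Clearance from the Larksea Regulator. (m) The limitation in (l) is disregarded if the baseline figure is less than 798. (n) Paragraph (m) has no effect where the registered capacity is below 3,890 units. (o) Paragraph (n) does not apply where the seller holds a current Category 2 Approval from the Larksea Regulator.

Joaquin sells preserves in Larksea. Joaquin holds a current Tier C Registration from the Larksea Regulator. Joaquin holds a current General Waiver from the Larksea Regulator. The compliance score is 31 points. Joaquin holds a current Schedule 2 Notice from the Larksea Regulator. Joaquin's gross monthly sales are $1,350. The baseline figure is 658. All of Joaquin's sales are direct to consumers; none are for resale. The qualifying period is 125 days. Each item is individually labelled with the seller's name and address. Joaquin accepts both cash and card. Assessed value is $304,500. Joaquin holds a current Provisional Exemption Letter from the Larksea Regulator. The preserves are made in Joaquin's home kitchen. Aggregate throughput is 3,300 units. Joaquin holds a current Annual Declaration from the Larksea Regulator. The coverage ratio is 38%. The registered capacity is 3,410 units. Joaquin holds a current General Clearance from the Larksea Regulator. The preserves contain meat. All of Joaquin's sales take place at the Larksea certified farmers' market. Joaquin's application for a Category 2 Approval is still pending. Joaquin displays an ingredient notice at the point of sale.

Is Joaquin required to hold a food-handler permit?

No — exception (d) applies; Joaquin is not required to hold a food-handler permit.

Exception (a)'s conditions are all satisfied: all sales are at a certified farmers' market; the preserves are home-kitchen produced. However, paragraphs (e)–(f) must be considered: (e) operates against (a): assessed value is $304,500, under the $309,500 limit. (f) does not operate here (no sales are for resale), so (e) stands. Exception (a) does not apply.
Exception (b) does not apply: the coverage ratio is 38%, not below 38%.
Exception (c): items are individually labelled; gross monthly sales are $1,350, under the $1,390 limit — every condition holds. But applying paragraphs (g)–(h): (g) operates against (c): the qualifying period is 125 days, less than the 130 days limit. (h), which would lift (g), is not engaged — the compliance score is 31 points, not less than 31 points. So (c) is unavailable.
Exception (d) is satisfied on its face — a current General Waiver is held; a current Annual Declaration is held; a current Tier C Registration is held. Considering the limiting provisions: (i) would limit (d) — a current Schedule 2 Notice is held — but (j) sets (i) aside: (j) is engaged — the preserves contain meat. (k) is triggered (aggregate throughput is 3,300 units, meeting the 2,740 units threshold), but is displaced by (l): (l) is triggered — a current General Clearance is held. (m) would limit (l) — the baseline figure is 658, less than the 798 limit — but (n) sets (m) aside: (n) operates — the registered capacity is 3,410 units, below the 3,890 units limit. (o) does not operate here (no current Category 2 Approval is held), so (n) stands. (d) remains available.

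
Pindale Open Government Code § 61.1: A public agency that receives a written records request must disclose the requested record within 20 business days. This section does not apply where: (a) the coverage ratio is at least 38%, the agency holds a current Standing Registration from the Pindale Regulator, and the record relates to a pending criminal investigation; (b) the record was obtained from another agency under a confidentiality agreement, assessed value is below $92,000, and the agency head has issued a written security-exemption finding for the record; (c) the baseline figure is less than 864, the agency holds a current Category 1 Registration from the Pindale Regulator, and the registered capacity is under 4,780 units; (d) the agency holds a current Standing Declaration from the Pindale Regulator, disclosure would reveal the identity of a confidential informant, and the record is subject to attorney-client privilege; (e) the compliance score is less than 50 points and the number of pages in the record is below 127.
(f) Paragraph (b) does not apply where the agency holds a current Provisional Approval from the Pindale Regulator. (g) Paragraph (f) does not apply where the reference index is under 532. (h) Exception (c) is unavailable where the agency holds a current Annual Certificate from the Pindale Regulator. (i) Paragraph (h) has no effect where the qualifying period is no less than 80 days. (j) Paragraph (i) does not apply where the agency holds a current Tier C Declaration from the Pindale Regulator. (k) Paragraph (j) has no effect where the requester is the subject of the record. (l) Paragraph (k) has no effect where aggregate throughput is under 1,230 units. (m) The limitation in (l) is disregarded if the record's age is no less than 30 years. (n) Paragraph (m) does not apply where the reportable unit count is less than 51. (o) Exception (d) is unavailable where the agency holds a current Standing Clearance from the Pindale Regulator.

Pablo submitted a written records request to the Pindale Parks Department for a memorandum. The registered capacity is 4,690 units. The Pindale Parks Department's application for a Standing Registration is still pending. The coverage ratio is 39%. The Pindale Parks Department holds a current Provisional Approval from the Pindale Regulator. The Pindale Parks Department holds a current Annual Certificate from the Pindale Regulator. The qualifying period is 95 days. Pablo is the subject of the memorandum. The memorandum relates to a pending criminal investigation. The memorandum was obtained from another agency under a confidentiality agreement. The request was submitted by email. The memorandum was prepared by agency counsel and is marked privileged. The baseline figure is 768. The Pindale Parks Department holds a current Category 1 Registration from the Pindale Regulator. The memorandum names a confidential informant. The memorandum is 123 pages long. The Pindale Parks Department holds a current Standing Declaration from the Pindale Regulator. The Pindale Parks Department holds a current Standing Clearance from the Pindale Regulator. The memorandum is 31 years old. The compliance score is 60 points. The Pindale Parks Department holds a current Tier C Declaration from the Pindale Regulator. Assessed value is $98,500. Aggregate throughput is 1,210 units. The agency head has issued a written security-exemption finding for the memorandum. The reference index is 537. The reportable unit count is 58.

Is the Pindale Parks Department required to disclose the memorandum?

Exception (a) requires that the agency holds a current Standing Registration from the Pindale Regulator; but there is no Standing Registration in force, so (a) is unavailable.
Exception (b) does not apply: assessed value is $98,500, not below $92,000.
Exception (c): the baseline figure is 768, less than the 864 limit; a current Category 1 Registration is held; the registered capacity is 4,690 units, under the 4,780 units limit — every condition holds. As to paragraphs (h)–(n): (h) is triggered (a current Annual Certificate is held), but yields to (i): (i) is triggered — the qualifying period is 95 days, meeting the 80 days threshold. (j) is engaged (a current Tier C Declaration is held), but yields to (k): (k) applies — Pablo is the subject of the memorandum. (l) would limit (k) — aggregate throughput is 1,210 units, under the 1,230 units limit — but (m) sets (l) aside: (m) operates against (l): the record's age is 31 years, meeting the 30 years threshold. (n) does not operate here (the reportable unit count is 58, not less than 51), so (m) stands. Exception (c) stands.
All of (d)'s requirements are met (a current Standing Declaration is held; the memorandum names a confidential informant; the memorandum is privileged). However, paragraph (o) must be considered: (o) is engaged — a current Standing Clearance is held. (d) is therefore removed.
Exception (e) does not apply: the compliance score is 60 points, not less than 50 points.

No — exception (c) applies; the Pindale Parks Department is not required to disclose the memorandum.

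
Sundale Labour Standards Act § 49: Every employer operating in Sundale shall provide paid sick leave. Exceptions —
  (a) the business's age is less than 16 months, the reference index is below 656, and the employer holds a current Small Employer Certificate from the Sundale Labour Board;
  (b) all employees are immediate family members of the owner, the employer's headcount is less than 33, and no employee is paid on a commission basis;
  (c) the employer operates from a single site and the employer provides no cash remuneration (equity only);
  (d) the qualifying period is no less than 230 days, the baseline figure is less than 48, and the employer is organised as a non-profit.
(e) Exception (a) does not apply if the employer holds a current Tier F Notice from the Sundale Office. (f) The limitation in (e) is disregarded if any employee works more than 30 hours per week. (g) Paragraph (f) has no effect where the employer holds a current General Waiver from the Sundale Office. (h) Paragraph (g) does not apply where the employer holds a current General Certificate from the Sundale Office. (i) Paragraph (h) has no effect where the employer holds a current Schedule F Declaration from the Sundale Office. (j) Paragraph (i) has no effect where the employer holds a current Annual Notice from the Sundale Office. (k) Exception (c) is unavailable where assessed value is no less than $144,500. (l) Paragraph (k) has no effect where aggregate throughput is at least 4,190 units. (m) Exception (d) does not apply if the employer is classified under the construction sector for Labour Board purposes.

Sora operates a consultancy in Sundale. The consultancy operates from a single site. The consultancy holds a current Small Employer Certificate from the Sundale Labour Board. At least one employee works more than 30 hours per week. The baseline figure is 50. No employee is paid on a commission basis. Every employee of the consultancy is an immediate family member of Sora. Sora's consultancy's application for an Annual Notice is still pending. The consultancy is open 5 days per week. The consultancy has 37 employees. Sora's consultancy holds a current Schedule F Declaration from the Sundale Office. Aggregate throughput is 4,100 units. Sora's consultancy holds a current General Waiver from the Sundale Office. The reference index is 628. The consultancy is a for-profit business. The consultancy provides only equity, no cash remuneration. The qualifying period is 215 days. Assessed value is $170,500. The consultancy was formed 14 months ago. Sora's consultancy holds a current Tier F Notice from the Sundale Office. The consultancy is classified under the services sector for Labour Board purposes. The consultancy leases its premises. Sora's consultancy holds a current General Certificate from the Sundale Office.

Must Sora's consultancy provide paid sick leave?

Yes — Sora's consultancy must provide paid sick leave.

Exception (a): the business's age is 14 months, less than the 16 months limit; the reference index is 628, below the 656 limit; a current Small Employer Certificate is held — every condition holds. Turning to paragraphs (e)–(j): (e) is engaged — a current Tier F Notice is held. (f) would limit (e) — at least one employee exceeds 30 hours/week — but (g) sets (f) aside: (g) operates against (f): a current General Waiver is held. (h) is triggered (a current General Certificate is held), but is overridden by (i): (i) applies — a current Schedule F Declaration is held. (j), which would lift (i), is not triggered — there is no Annual Notice in force. So (a) is unavailable.
Exception (b) does not apply: the employer's headcount is 37, not less than 33.
Exception (c)'s conditions are all satisfied: the employer operates from a single site; remuneration is equity-only. But applying paragraphs (k)–(l): (k) operates against (c): assessed value is $170,500, meeting the $144,500 threshold. (l), which would lift (k), is not engaged — aggregate throughput is 4,100 units, short of 4,190 units. (c) is therefore removed.
Exception (d) requires that the qualifying period is no less than 230 days; but the qualifying period is 215 days, short of 230 days, so (d) is unavailable.
None of the exceptions is available; § 49 applies in full.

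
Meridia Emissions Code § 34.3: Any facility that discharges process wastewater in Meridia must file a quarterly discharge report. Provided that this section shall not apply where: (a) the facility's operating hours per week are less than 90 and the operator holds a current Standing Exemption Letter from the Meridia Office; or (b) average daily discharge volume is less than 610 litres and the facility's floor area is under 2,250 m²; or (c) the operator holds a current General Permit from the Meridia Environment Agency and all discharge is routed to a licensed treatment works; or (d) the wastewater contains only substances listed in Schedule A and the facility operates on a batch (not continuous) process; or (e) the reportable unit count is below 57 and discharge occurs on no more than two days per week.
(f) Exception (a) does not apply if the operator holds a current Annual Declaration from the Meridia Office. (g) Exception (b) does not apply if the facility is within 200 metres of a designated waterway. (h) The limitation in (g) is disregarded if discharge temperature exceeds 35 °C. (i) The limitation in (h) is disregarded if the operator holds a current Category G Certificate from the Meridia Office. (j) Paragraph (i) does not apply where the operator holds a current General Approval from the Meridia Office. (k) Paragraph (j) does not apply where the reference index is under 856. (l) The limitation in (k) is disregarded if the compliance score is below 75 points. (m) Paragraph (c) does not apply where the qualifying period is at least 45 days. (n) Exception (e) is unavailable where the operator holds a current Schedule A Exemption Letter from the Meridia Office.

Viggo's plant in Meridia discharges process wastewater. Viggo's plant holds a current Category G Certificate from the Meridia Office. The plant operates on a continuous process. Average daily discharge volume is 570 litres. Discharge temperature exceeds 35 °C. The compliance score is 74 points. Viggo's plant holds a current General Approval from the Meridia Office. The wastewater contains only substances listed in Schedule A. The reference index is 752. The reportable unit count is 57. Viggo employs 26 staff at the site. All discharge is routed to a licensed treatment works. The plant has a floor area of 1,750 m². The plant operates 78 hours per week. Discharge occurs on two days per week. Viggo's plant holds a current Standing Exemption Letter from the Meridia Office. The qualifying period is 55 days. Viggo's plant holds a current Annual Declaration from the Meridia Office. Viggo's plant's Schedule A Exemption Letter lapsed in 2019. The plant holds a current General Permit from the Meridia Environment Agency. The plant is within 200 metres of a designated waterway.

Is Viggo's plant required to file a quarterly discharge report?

No — exception (b) applies; Viggo's plant is not required to file a quarterly discharge report.

Exception (a)'s conditions are all satisfied: the facility's operating hours per week are 78, less than the 90 limit; a current Standing Exemption Letter is held. But: (f) operates against (a): a current Annual Declaration is held. So (a) is unavailable.
All of (b)'s requirements are met (average daily discharge volume is 570 litres, less than the 610 litres limit; the facility's floor area is 1,750 m², under the 2,250 m² limit). As to paragraphs (g)–(l): (g) would limit (b) — the plant is within 200 m of a designated waterway — but (h) sets (g) aside: (h) operates against (g): discharge temperature exceeds 35 °C. (i) is triggered (a current Category G Certificate is held), but is set aside by (j): (j) applies — a current General Approval is held. (k) would limit (j) — the reference index is 752, under the 856 limit — but (l) sets (k) aside: (l) operates against (k): the compliance score is 74 points, below the 75 points limit. (b) remains available.
All of (c)'s requirements are met (a current General Permit is held; discharge is routed to a licensed treatment works). But applying paragraph (m): (m) is triggered — the qualifying period is 55 days, meeting the 45 days threshold. Exception (c) does not apply.
Exception (d) requires that the facility operates on a batch (not continuous) process; but the facility operates on a continuous process, so (d) is unavailable.
Exception (e) does not apply: the reportable unit count is 57, not below 57.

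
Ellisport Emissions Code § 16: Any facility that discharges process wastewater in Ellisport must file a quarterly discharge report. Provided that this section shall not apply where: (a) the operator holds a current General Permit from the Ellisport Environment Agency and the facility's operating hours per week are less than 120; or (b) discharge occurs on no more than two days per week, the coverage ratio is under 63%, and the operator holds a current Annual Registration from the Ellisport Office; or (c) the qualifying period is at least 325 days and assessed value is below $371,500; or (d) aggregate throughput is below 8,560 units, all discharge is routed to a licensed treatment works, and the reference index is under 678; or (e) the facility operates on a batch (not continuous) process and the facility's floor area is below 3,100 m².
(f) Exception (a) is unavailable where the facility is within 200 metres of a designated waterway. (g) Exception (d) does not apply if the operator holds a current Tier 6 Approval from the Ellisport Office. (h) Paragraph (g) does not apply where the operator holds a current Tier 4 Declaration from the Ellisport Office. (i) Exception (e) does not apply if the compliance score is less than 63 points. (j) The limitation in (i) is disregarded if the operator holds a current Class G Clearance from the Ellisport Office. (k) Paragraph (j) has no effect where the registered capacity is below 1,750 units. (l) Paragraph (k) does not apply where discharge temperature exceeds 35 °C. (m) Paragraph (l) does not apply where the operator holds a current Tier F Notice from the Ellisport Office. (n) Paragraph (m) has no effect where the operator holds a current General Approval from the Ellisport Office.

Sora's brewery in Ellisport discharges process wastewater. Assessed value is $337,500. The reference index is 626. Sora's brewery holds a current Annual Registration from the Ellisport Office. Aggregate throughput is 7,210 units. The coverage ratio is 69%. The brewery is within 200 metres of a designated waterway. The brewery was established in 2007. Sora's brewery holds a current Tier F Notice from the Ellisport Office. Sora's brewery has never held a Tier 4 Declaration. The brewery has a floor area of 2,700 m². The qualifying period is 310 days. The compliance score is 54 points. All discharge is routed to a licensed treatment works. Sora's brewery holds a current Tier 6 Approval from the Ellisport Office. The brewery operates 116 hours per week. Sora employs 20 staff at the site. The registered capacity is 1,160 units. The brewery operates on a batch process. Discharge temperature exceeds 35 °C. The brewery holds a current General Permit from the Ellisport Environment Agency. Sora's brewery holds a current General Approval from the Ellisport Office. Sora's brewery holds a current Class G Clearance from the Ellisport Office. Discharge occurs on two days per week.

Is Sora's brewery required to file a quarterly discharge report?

Exception (a): a current General Permit is held; the facility's operating hours per week are 116, less than the 120 limit — every condition holds. But applying paragraph (f): (f) operates against (a): the brewery is within 200 m of a designated waterway. Exception (a) does not apply.
Exception (b) fails — the coverage ratio is 69%, not under 63%.
Exception (c) fails — the qualifying period is 310 days, short of 325 days.
Exception (d)'s conditions are all satisfied: aggregate throughput is 7,210 units, below the 8,560 units limit; discharge is routed to a licensed treatment works; the reference index is 626, under the 678 limit. But applying paragraphs (g)–(h): (g) operates against (d): a current Tier 6 Approval is held. (h), which would lift (g), is inapplicable — there is no Tier 4 Declaration in force. Exception (d) does not apply.
Exception (e)'s conditions are all satisfied: the facility operates on a batch process; the facility's floor area is 2,700 m², below the 3,100 m² limit. As to paragraphs (i)–(n): (i) applies (the compliance score is 54 points, less than the 63 points limit), but yields to (j): (j) is triggered — a current Class G Clearance is held. (k) would limit (j) — the registered capacity is 1,160 units, below the 1,750 units limit — but (l) sets (k) aside: (l) is triggered — discharge temperature exceeds 35 °C. (m) would limit (l) — a current Tier F Notice is held — but (n) sets (m) aside: (n) operates against (m): a current General Approval is held. Exception (e) stands.

No — exception (e) applies; Sora's brewery is not required to file a quarterly discharge report.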